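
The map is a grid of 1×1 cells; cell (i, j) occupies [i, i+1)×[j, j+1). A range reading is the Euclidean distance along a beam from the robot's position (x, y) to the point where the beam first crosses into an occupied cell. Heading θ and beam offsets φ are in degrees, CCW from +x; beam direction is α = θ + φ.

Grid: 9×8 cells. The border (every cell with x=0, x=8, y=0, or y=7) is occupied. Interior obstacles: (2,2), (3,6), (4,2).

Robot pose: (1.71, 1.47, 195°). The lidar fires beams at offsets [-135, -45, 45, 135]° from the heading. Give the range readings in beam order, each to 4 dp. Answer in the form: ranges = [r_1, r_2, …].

beam 1: φ=-135°, α=60°
  cosα=0.5000 sinα=0.8660 | (1,1) | tMaxX 0.5800 tMaxY 0.6120 | tΔX 2.0000 tΔY 1.1547
    t=0.5800 [x] (2,1)
    t=0.6120 [y] (2,2) — stop
  → r_1 = 0.6120
beam 2: φ=-45°, α=150°
  cosα=-0.8660 sinα=0.5000 | (1,1) | tMaxX 0.8198 tMaxY 1.0600 | tΔX 1.1547 tΔY 2.0000
    t=0.8198 [x] (0,1) — stop
  → r_2 = 0.8198
beam 3: φ=45°, α=240°
  cosα=-0.5000 sinα=-0.8660 | (1,1) | tMaxX 1.4200 tMaxY 0.5427 | tΔX 2.0000 tΔY 1.1547
    t=0.5427 [y] (1,0) — stop
  → r_3 = 0.5427
beam 4: φ=135°, α=330°
  cosα=0.8660 sinα=-0.5000 | (1,1) | tMaxX 0.3349 tMaxY 0.9400 | tΔX 1.1547 tΔY 2.0000
    t=0.3349 [x] (2,1)
    t=0.9400 [y] (2,0) — stop
  → r_4 = 0.9400

ranges = [0.6120, 0.8198, 0.5427, 0.9400]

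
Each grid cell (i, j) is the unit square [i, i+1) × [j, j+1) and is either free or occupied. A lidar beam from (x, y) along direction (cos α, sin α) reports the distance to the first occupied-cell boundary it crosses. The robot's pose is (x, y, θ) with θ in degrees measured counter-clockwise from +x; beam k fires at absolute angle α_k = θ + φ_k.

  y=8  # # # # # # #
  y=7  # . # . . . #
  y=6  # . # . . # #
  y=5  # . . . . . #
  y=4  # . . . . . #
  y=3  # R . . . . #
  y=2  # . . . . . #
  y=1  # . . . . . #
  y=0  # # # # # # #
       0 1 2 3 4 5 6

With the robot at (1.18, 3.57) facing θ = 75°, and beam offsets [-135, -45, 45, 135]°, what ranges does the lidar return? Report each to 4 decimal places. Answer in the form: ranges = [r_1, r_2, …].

ranges = [2.9676, 4.8600, 0.3600, 0.2078]

beam 1: φ=-135°, α=300°
  dir = (cos 300°, sin 300°) = (0.5000, -0.8660); from cell (1,3)
  next x-line at t=1.6400, next y-line at t=0.6582; Δt_x=2.0000, Δt_y=1.1547
    y: enter (1,2) at t=0.6582
    x: enter (2,2) at t=1.6400
    y: enter (2,1) at t=1.8129
    y: enter (2,0) at t=2.9676 ← occupied
  → r_1 = 2.9676
beam 2: φ=-45°, α=30°
  dir = (cos 30°, sin 30°) = (0.8660, 0.5000); from cell (1,3)
  next x-line at t=0.9469, next y-line at t=0.8600; Δt_x=1.1547, Δt_y=2.0000
    y: enter (1,4) at t=0.8600
    x: enter (2,4) at t=0.9469
    x: enter (3,4) at t=2.1016
    y: enter (3,5) at t=2.8600
    x: enter (4,5) at t=3.2563
    x: enter (5,5) at t=4.4110
    y: enter (5,6) at t=4.8600 ← occupied
  → r_2 = 4.8600
beam 3: φ=45°, α=120°
  dir = (cos 120°, sin 120°) = (-0.5000, 0.8660); from cell (1,3)
  next x-line at t=0.3600, next y-line at t=0.4965; Δt_x=2.0000, Δt_y=1.1547
    x: enter (0,3) at t=0.3600 ← occupied
  → r_3 = 0.3600
beam 4: φ=135°, α=210°
  dir = (cos 210°, sin 210°) = (-0.8660, -0.5000); from cell (1,3)
  next x-line at t=0.2078, next y-line at t=1.1400; Δt_x=1.1547, Δt_y=2.0000
    x: enter (0,3) at t=0.2078 ← occupied
  → r_4 = 0.2078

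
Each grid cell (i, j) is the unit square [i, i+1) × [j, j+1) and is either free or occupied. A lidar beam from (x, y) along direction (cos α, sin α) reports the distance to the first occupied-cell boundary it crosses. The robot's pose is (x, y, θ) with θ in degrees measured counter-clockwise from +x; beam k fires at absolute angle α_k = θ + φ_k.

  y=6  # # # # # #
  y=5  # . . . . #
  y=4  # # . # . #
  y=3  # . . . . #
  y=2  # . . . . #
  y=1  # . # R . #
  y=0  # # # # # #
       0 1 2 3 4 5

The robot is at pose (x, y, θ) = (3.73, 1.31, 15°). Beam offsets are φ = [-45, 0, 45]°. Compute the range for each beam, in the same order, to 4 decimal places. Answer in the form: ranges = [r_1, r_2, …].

beam 1: φ=-45°, α=330°
  dir = (cos 330°, sin 330°) = (0.8660, -0.5000); from cell (3,1)
  next x-line at t=0.3118, next y-line at t=0.6200; Δt_x=1.1547, Δt_y=2.0000
    x: enter (4,1) at t=0.3118
    y: enter (4,0) at t=0.6200 ← occupied
  → r_1 = 0.6200
beam 2: φ=0°, α=15°
  dir = (cos 15°, sin 15°) = (0.9659, 0.2588); from cell (3,1)
  next x-line at t=0.2795, next y-line at t=2.6660; Δt_x=1.0353, Δt_y=3.8637
    x: enter (4,1) at t=0.2795
    x: enter (5,1) at t=1.3148 ← occupied
  → r_2 = 1.3148
beam 3: φ=45°, α=60°
  dir = (cos 60°, sin 60°) = (0.5000, 0.8660); from cell (3,1)
  next x-line at t=0.5400, next y-line at t=0.7967; Δt_x=2.0000, Δt_y=1.1547
    x: enter (4,1) at t=0.5400
    y: enter (4,2) at t=0.7967
    y: enter (4,3) at t=1.9514
    x: enter (5,3) at t=2.5400 ← occupied
  → r_3 = 2.5400

ranges = [0.6200, 1.3148, 2.5400]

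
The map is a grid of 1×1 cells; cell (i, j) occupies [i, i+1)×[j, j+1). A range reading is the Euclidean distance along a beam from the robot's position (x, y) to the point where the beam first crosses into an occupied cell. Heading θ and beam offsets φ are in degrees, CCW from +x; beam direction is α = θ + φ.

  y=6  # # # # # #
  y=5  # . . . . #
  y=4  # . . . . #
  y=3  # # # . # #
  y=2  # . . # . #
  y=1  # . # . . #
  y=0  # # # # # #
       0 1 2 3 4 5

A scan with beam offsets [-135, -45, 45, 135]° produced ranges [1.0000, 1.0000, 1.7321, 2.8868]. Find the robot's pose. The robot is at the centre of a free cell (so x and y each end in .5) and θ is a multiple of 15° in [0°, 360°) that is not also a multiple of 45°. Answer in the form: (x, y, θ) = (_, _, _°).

The pose lattice has 15·16 = 240 candidates. Test each by forward raycasting.
  (2.5, 2.5, 345°): beam 1 = 1.7321 ≠ 1.0000 ✗
  (1.5, 4.5, 240°): beam 1 = 1.5529 ≠ 1.0000 ✗
  (4.5, 4.5, 105°): beam 1 = 0.5774 ≠ 1.0000 ✗
  (3.5, 3.5, 330°): beam 1 = 0.5176 ≠ 1.0000 ✗
  …
  (3.5, 4.5, 15°): r_1=1.0000, r_2=1.0000, r_3=1.7321, r_4=2.8868 — all match ✓
Only this pose fits every beam.

(x, y, θ) = (3.5, 4.5, 15°)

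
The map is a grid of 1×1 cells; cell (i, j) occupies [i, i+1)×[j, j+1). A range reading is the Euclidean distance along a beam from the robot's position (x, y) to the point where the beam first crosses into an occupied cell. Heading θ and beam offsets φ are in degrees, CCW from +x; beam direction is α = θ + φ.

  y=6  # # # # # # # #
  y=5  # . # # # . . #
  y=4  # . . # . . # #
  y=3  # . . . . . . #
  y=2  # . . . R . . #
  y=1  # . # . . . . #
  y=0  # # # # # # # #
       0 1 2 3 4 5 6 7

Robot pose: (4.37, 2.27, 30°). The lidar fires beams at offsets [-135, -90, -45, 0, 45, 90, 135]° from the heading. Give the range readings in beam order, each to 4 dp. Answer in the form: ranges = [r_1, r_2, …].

beam 1: φ=-135°, α=255°
  d=(-0.2588,-0.9659)  start (4,2)  tX=1.4296 tY=0.2795  stride 1/|dx|=3.8637 1/|dy|=1.0353
    cross y-line → (4,1), t=0.2795
    cross y-line → (4,0), t=1.3148 (wall)
  → r_1 = 1.3148
beam 2: φ=-90°, α=300°
  d=(0.5000,-0.8660)  start (4,2)  tX=1.2600 tY=0.3118  stride 1/|dx|=2.0000 1/|dy|=1.1547
    cross y-line → (4,1), t=0.3118
    cross x-line → (5,1), t=1.2600
    cross y-line → (5,0), t=1.4665 (wall)
  → r_2 = 1.4665
beam 3: φ=-45°, α=345°
  d=(0.9659,-0.2588)  start (4,2)  tX=0.6522 tY=1.0432  stride 1/|dx|=1.0353 1/|dy|=3.8637
    cross x-line → (5,2), t=0.6522
    cross y-line → (5,1), t=1.0432
    cross x-line → (6,1), t=1.6875
    cross x-line → (7,1), t=2.7228 (wall)
  → r_3 = 2.7228
beam 4: φ=0°, α=30°
  d=(0.8660,0.5000)  start (4,2)  tX=0.7275 tY=1.4600  stride 1/|dx|=1.1547 1/|dy|=2.0000
    cross x-line → (5,2), t=0.7275
    cross y-line → (5,3), t=1.4600
    cross x-line → (6,3), t=1.8822
    cross x-line → (7,3), t=3.0369 (wall)
  → r_4 = 3.0369
beam 5: φ=45°, α=75°
  d=(0.2588,0.9659)  start (4,2)  tX=2.4341 tY=0.7558  stride 1/|dx|=3.8637 1/|dy|=1.0353
    cross y-line → (4,3), t=0.7558
    cross y-line → (4,4), t=1.7910
    cross x-line → (5,4), t=2.4341
    cross y-line → (5,5), t=2.8263
    cross y-line → (5,6), t=3.8616 (wall)
  → r_5 = 3.8616
beam 6: φ=90°, α=120°
  d=(-0.5000,0.8660)  start (4,2)  tX=0.7400 tY=0.8429  stride 1/|dx|=2.0000 1/|dy|=1.1547
    cross x-line → (3,2), t=0.7400
    cross y-line → (3,3), t=0.8429
    cross y-line → (3,4), t=1.9976 (wall)
  → r_6 = 1.9976
beam 7: φ=135°, α=165°
  d=(-0.9659,0.2588)  start (4,2)  tX=0.3831 tY=2.8205  stride 1/|dx|=1.0353 1/|dy|=3.8637
    cross x-line → (3,2), t=0.3831
    cross x-line → (2,2), t=1.4183
    cross x-line → (1,2), t=2.4536
    cross y-line → (1,3), t=2.8205
    cross x-line → (0,3), t=3.4889 (wall)
  → r_7 = 3.4889

ranges = [1.3148, 1.4665, 2.7228, 3.0369, 3.8616, 1.9976, 3.4889]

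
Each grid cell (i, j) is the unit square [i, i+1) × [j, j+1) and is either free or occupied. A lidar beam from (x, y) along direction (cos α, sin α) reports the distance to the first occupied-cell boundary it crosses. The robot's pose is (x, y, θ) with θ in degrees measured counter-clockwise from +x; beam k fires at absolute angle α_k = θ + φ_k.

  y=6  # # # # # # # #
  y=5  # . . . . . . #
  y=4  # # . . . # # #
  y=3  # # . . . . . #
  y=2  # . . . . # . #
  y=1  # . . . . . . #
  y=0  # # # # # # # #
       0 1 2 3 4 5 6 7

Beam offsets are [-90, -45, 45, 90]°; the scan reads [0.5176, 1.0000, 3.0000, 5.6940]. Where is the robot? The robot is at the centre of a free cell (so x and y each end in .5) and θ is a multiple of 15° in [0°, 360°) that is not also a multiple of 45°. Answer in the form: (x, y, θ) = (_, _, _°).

(x, y, θ) = (1.5, 2.5, 285°)

Candidates: 25 free-cell centres × 16 headings = 400 poses. Raycast each; keep the one whose scan matches to 4 dp.
  (2.5, 1.5, 300°): beam 1 = 1.0000 ≠ 0.5176 ✗
  (5.5, 1.5, 150°): beam 1 = 0.5774 ≠ 0.5176 ✗
  (4.5, 4.5, 195°): beam 1 = 1.5529 ≠ 0.5176 ✗
  …
  (1.5, 2.5, 285°): r_1=0.5176, r_2=1.0000, r_3=3.0000, r_4=5.6940 — all match ✓
Only this pose fits every beam.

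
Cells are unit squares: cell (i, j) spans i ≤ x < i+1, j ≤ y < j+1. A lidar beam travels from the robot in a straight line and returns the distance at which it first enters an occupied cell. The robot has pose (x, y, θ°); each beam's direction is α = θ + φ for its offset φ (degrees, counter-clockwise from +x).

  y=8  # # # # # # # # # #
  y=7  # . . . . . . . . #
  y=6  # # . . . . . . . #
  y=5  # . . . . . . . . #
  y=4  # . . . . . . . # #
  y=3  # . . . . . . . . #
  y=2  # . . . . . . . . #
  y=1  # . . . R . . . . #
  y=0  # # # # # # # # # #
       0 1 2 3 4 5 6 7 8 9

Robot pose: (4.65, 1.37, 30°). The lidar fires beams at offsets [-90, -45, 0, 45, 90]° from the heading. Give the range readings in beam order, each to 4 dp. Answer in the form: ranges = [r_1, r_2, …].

ranges = [0.4272, 1.4296, 5.0229, 6.8639, 5.3463]

beam 1: φ=-90°, α=300°
  d=(0.5000,-0.8660)  start (4,1)  tX=0.7000 tY=0.4272  stride 1/|dx|=2.0000 1/|dy|=1.1547
    cross y-line → (4,0), t=0.4272 (wall)
  → r_1 = 0.4272
beam 2: φ=-45°, α=345°
  d=(0.9659,-0.2588)  start (4,1)  tX=0.3623 tY=1.4296  stride 1/|dx|=1.0353 1/|dy|=3.8637
    cross x-line → (5,1), t=0.3623
    cross x-line → (6,1), t=1.3976
    cross y-line → (6,0), t=1.4296 (wall)
  → r_2 = 1.4296
beam 3: φ=0°, α=30°
  d=(0.8660,0.5000)  start (4,1)  tX=0.4041 tY=1.2600  stride 1/|dx|=1.1547 1/|dy|=2.0000
    cross x-line → (5,1), t=0.4041
    cross y-line → (5,2), t=1.2600
    cross x-line → (6,2), t=1.5588
    cross x-line → (7,2), t=2.7135
    cross y-line → (7,3), t=3.2600
    cross x-line → (8,3), t=3.8682
    cross x-line → (9,3), t=5.0229 (wall)
  → r_3 = 5.0229
beam 4: φ=45°, α=75°
  d=(0.2588,0.9659)  start (4,1)  tX=1.3523 tY=0.6522  stride 1/|dx|=3.8637 1/|dy|=1.0353
    cross y-line → (4,2), t=0.6522
    cross x-line → (5,2), t=1.3523
    cross y-line → (5,3), t=1.6875
    cross y-line → (5,4), t=2.7228
    cross y-line → (5,5), t=3.7581
    cross y-line → (5,6), t=4.7933
    cross x-line → (6,6), t=5.2160
    cross y-line → (6,7), t=5.8286
    cross y-line → (6,8), t=6.8639 (wall)
  → r_4 = 6.8639
beam 5: φ=90°, α=120°
  d=(-0.5000,0.8660)  start (4,1)  tX=1.3000 tY=0.7275  stride 1/|dx|=2.0000 1/|dy|=1.1547
    cross y-line → (4,2), t=0.7275
    cross x-line → (3,2), t=1.3000
    cross y-line → (3,3), t=1.8822
    cross y-line → (3,4), t=3.0369
    cross x-line → (2,4), t=3.3000
    cross y-line → (2,5), t=4.1916
    cross x-line → (1,5), t=5.3000
    cross y-line → (1,6), t=5.3463 (wall)
  → r_5 = 5.3463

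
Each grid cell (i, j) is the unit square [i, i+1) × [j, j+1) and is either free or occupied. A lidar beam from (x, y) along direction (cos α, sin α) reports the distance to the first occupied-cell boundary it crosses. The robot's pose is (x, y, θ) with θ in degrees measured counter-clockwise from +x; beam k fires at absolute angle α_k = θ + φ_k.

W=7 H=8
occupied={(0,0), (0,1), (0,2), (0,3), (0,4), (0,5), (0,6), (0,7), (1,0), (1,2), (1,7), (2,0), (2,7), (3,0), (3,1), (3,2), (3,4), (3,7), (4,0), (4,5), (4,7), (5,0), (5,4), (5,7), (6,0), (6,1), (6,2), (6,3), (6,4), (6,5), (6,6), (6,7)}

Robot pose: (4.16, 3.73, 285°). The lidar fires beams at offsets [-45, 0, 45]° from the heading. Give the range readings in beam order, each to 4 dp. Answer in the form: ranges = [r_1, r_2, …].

ranges = [0.8429, 2.8263, 2.1246]

beam 1: φ=-45°, α=240°
  d=(-0.5000,-0.8660)  start (4,3)  tX=0.3200 tY=0.8429  stride 1/|dx|=2.0000 1/|dy|=1.1547
    cross x-line → (3,3), t=0.3200
    cross y-line → (3,2), t=0.8429 (wall)
  → r_1 = 0.8429
beam 2: φ=0°, α=285°
  d=(0.2588,-0.9659)  start (4,3)  tX=3.2455 tY=0.7558  stride 1/|dx|=3.8637 1/|dy|=1.0353
    cross y-line → (4,2), t=0.7558
    cross y-line → (4,1), t=1.7910
    cross y-line → (4,0), t=2.8263 (wall)
  → r_2 = 2.8263
beam 3: φ=45°, α=330°
  d=(0.8660,-0.5000)  start (4,3)  tX=0.9699 tY=1.4600  stride 1/|dx|=1.1547 1/|dy|=2.0000
    cross x-line → (5,3), t=0.9699
    cross y-line → (5,2), t=1.4600
    cross x-line → (6,2), t=2.1246 (wall)
  → r_3 = 2.1246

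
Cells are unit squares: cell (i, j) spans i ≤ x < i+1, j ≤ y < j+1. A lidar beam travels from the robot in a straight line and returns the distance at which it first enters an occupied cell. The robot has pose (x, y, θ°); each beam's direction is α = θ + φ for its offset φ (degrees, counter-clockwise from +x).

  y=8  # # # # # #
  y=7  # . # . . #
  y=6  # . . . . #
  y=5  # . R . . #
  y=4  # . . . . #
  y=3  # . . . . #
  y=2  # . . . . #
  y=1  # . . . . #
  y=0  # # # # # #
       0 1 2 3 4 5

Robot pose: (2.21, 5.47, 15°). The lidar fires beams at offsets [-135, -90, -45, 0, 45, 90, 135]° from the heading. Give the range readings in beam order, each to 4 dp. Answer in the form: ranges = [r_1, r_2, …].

ranges = [2.4200, 4.6277, 3.2216, 2.8884, 2.9214, 2.6192, 1.3972]

beam 1: φ=-135°, α=240°
  d=(-0.5000,-0.8660)  start (2,5)  tX=0.4200 tY=0.5427  stride 1/|dx|=2.0000 1/|dy|=1.1547
    cross x-line → (1,5), t=0.4200
    cross y-line → (1,4), t=0.5427
    cross y-line → (1,3), t=1.6974
    cross x-line → (0,3), t=2.4200 (wall)
  → r_1 = 2.4200
beam 2: φ=-90°, α=285°
  d=(0.2588,-0.9659)  start (2,5)  tX=3.0523 tY=0.4866  stride 1/|dx|=3.8637 1/|dy|=1.0353
    cross y-line → (2,4), t=0.4866
    cross y-line → (2,3), t=1.5219
    cross y-line → (2,2), t=2.5571
    cross x-line → (3,2), t=3.0523
    cross y-line → (3,1), t=3.5924
    cross y-line → (3,0), t=4.6277 (wall)
  → r_2 = 4.6277
beam 3: φ=-45°, α=330°
  d=(0.8660,-0.5000)  start (2,5)  tX=0.9122 tY=0.9400  stride 1/|dx|=1.1547 1/|dy|=2.0000
    cross x-line → (3,5), t=0.9122
    cross y-line → (3,4), t=0.9400
    cross x-line → (4,4), t=2.0669
    cross y-line → (4,3), t=2.9400
    cross x-line → (5,3), t=3.2216 (wall)
  → r_3 = 3.2216
beam 4: φ=0°, α=15°
  d=(0.9659,0.2588)  start (2,5)  tX=0.8179 tY=2.0478  stride 1/|dx|=1.0353 1/|dy|=3.8637
    cross x-line → (3,5), t=0.8179
    cross x-line → (4,5), t=1.8531
    cross y-line → (4,6), t=2.0478
    cross x-line → (5,6), t=2.8884 (wall)
  → r_4 = 2.8884
beam 5: φ=45°, α=60°
  d=(0.5000,0.8660)  start (2,5)  tX=1.5800 tY=0.6120  stride 1/|dx|=2.0000 1/|dy|=1.1547
    cross y-line → (2,6), t=0.6120
    cross x-line → (3,6), t=1.5800
    cross y-line → (3,7), t=1.7667
    cross y-line → (3,8), t=2.9214 (wall)
  → r_5 = 2.9214
beam 6: φ=90°, α=105°
  d=(-0.2588,0.9659)  start (2,5)  tX=0.8114 tY=0.5487  stride 1/|dx|=3.8637 1/|dy|=1.0353
    cross y-line → (2,6), t=0.5487
    cross x-line → (1,6), t=0.8114
    cross y-line → (1,7), t=1.5840
    cross y-line → (1,8), t=2.6192 (wall)
  → r_6 = 2.6192
beam 7: φ=135°, α=150°
  d=(-0.8660,0.5000)  start (2,5)  tX=0.2425 tY=1.0600  stride 1/|dx|=1.1547 1/|dy|=2.0000
    cross x-line → (1,5), t=0.2425
    cross y-line → (1,6), t=1.0600
    cross x-line → (0,6), t=1.3972 (wall)
  → r_7 = 1.3972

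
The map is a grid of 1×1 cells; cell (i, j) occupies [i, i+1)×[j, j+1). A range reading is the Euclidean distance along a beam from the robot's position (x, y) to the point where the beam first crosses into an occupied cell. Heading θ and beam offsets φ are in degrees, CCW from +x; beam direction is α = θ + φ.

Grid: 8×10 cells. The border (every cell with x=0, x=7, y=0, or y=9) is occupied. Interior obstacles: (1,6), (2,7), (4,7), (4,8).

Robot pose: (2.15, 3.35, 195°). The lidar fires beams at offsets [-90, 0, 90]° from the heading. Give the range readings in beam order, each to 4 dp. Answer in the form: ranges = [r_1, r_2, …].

ranges = [2.7435, 1.1906, 2.4329]

beam 1: φ=-90°, α=105°
  cosα=-0.2588 sinα=0.9659 | (2,3) | tMaxX 0.5796 tMaxY 0.6729 | tΔX 3.8637 tΔY 1.0353
    t=0.5796 [x] (1,3)
    t=0.6729 [y] (1,4)
    t=1.7082 [y] (1,5)
    t=2.7435 [y] (1,6) — stop
  → r_1 = 2.7435
beam 2: φ=0°, α=195°
  cosα=-0.9659 sinα=-0.2588 | (2,3) | tMaxX 0.1553 tMaxY 1.3523 | tΔX 1.0353 tΔY 3.8637
    t=0.1553 [x] (1,3)
    t=1.1906 [x] (0,3) — stop
  → r_2 = 1.1906
beam 3: φ=90°, α=285°
  cosα=0.2588 sinα=-0.9659 | (2,3) | tMaxX 3.2841 tMaxY 0.3623 | tΔX 3.8637 tΔY 1.0353
    t=0.3623 [y] (2,2)
    t=1.3976 [y] (2,1)
    t=2.4329 [y] (2,0) — stop
  → r_3 = 2.4329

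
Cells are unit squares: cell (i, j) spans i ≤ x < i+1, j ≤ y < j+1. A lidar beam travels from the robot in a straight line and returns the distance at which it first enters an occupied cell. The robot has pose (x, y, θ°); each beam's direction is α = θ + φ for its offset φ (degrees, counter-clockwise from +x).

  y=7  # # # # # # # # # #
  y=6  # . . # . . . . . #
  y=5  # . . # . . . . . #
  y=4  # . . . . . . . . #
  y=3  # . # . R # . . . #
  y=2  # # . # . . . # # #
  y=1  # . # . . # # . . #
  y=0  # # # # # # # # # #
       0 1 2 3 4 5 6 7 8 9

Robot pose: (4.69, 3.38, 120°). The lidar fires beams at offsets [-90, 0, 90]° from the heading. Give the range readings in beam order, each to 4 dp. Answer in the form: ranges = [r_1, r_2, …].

ranges = [0.3580, 1.8706, 0.7967]

beam 1: φ=-90°, α=30°
  direction (0.8660, 0.5000); cell (4,3); t to first gridline: x 0.3580, y 1.2400 (then +1.1547 / +2.0000)
    (5,3) via x @ 0.3580  # hit
  → r_1 = 0.3580
beam 2: φ=0°, α=120°
  direction (-0.5000, 0.8660); cell (4,3); t to first gridline: x 1.3800, y 0.7159 (then +2.0000 / +1.1547)
    (4,4) via y @ 0.7159
    (3,4) via x @ 1.3800
    (3,5) via y @ 1.8706  # hit
  → r_2 = 1.8706
beam 3: φ=90°, α=210°
  direction (-0.8660, -0.5000); cell (4,3); t to first gridline: x 0.7967, y 0.7600 (then +1.1547 / +2.0000)
    (4,2) via y @ 0.7600
    (3,2) via x @ 0.7967  # hit
  → r_3 = 0.7967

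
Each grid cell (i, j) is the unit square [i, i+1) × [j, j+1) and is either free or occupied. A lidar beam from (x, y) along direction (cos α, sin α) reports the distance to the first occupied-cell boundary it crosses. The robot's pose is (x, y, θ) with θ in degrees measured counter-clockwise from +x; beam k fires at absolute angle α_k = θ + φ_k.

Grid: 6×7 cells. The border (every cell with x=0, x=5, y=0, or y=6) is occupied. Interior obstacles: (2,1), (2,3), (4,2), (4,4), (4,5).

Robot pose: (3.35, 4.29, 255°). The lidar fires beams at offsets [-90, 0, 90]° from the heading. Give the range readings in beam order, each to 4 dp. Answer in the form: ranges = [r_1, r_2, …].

beam 1: φ=-90°, α=165°
  dir = (cos 165°, sin 165°) = (-0.9659, 0.2588); from cell (3,4)
  next x-line at t=0.3623, next y-line at t=2.7432; Δt_x=1.0353, Δt_y=3.8637
    x: enter (2,4) at t=0.3623
    x: enter (1,4) at t=1.3976
    x: enter (0,4) at t=2.4329 ← occupied
  → r_1 = 2.4329
beam 2: φ=0°, α=255°
  dir = (cos 255°, sin 255°) = (-0.2588, -0.9659); from cell (3,4)
  next x-line at t=1.3523, next y-line at t=0.3002; Δt_x=3.8637, Δt_y=1.0353
    y: enter (3,3) at t=0.3002
    y: enter (3,2) at t=1.3355
    x: enter (2,2) at t=1.3523
    y: enter (2,1) at t=2.3708 ← occupied
  → r_2 = 2.3708
beam 3: φ=90°, α=345°
  dir = (cos 345°, sin 345°) = (0.9659, -0.2588); from cell (3,4)
  next x-line at t=0.6729, next y-line at t=1.1205; Δt_x=1.0353, Δt_y=3.8637
    x: enter (4,4) at t=0.6729 ← occupied
  → r_3 = 0.6729

ranges = [2.4329, 2.3708, 0.6729]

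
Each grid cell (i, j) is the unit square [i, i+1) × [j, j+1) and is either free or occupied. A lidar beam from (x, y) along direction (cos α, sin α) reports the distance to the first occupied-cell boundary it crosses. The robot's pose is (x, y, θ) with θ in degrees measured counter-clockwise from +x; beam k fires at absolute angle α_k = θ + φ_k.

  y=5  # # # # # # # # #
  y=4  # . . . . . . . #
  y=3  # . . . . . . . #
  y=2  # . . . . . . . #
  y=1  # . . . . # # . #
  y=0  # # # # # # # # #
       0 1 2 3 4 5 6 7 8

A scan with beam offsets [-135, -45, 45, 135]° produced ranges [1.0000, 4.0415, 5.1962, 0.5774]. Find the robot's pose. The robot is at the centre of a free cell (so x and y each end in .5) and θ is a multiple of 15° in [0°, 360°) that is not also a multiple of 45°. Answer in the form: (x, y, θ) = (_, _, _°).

(x, y, θ) = (3.5, 4.5, 285°)

The pose lattice has 26·16 = 416 candidates. Test each by forward raycasting.
  (7.5, 1.5, 195°): beam 2 = 0.5774 ≠ 4.0415 ✗
  (2.5, 1.5, 150°): beam 1 = 5.6940 ≠ 1.0000 ✗
  (5.5, 4.5, 75°): beam 1 = 2.8868 ≠ 1.0000 ✗
  …
  (3.5, 4.5, 285°): r_1=1.0000, r_2=4.0415, r_3=5.1962, r_4=0.5774 — all match ✓
Only this pose fits every beam.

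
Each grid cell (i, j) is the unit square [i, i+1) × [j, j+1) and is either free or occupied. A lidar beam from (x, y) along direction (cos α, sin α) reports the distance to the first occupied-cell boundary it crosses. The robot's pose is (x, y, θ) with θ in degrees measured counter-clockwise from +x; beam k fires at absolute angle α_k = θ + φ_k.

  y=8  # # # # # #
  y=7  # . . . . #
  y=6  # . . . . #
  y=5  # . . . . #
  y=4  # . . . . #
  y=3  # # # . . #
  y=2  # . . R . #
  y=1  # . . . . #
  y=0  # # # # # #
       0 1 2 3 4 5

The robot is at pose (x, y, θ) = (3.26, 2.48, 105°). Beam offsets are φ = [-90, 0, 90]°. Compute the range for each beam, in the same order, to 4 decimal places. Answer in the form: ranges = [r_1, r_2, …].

beam 1: φ=-90°, α=15°
  dir = (cos 15°, sin 15°) = (0.9659, 0.2588); from cell (3,2)
  next x-line at t=0.7661, next y-line at t=2.0091; Δt_x=1.0353, Δt_y=3.8637
    x: enter (4,2) at t=0.7661
    x: enter (5,2) at t=1.8014 ← occupied
  → r_1 = 1.8014
beam 2: φ=0°, α=105°
  dir = (cos 105°, sin 105°) = (-0.2588, 0.9659); from cell (3,2)
  next x-line at t=1.0046, next y-line at t=0.5383; Δt_x=3.8637, Δt_y=1.0353
    y: enter (3,3) at t=0.5383
    x: enter (2,3) at t=1.0046 ← occupied
  → r_2 = 1.0046
beam 3: φ=90°, α=195°
  dir = (cos 195°, sin 195°) = (-0.9659, -0.2588); from cell (3,2)
  next x-line at t=0.2692, next y-line at t=1.8546; Δt_x=1.0353, Δt_y=3.8637
    x: enter (2,2) at t=0.2692
    x: enter (1,2) at t=1.3044
    y: enter (1,1) at t=1.8546
    x: enter (0,1) at t=2.3397 ← occupied
  → r_3 = 2.3397

ranges = [1.8014, 1.0046, 2.3397]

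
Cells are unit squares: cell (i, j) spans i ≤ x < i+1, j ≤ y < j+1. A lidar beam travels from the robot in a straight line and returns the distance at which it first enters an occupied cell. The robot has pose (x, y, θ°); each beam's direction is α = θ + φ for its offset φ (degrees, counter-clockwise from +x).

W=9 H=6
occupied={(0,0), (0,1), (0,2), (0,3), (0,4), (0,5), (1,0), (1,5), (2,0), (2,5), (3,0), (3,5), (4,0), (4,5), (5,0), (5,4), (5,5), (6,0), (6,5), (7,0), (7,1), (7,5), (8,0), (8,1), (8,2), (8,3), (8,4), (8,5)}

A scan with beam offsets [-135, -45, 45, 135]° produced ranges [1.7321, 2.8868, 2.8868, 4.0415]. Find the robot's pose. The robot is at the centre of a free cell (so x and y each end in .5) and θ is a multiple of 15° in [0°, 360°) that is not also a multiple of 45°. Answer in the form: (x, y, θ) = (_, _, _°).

(x, y, θ) = (3.5, 3.5, 195°)

Candidates: 26 free-cell centres × 16 headings = 416 poses. Raycast each; keep the one whose scan matches to 4 dp.
  (5.5, 2.5, 300°): beam 1 = 4.6587 ≠ 1.7321 ✗
  (5.5, 3.5, 15°): beam 1 = 2.8868 ≠ 1.7321 ✗
  (4.5, 3.5, 330°): beam 1 = 3.6235 ≠ 1.7321 ✗
  …
  (3.5, 3.5, 195°): r_1=1.7321, r_2=2.8868, r_3=2.8868, r_4=4.0415 — all match ✓
Unique over the lattice → pose = (3.5, 3.5, 195°).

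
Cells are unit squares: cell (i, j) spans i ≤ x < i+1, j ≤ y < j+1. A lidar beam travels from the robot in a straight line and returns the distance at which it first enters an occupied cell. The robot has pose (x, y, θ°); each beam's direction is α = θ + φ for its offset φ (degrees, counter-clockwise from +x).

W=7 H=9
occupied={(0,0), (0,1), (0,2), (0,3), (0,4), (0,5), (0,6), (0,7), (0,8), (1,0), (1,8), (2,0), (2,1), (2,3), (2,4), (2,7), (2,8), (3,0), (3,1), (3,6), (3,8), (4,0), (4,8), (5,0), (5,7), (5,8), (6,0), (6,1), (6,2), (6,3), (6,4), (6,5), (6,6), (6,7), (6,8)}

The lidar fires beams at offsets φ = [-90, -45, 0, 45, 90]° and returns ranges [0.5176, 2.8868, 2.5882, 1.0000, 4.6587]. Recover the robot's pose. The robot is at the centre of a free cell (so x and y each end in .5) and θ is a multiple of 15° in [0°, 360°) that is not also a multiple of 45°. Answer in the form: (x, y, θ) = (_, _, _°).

(x, y, θ) = (3.5, 5.5, 195°)

Enumerate (i+0.5, j+0.5, θ) over the 28 free cells and 16 admissible headings. For each, cast all 5 beams and compare to the given ranges.
  (1.5, 5.5, 60°): beam 1 = 1.0000 ≠ 0.5176 ✗
  (5.5, 6.5, 345°): beam 1 = 5.6940 ≠ 0.5176 ✗
  (4.5, 2.5, 345°): beam 1 = 1.5529 ≠ 0.5176 ✗
  (1.5, 5.5, 15°): beam 1 = 1.9319 ≠ 0.5176 ✗
  …
  (3.5, 5.5, 195°): r_1=0.5176, r_2=2.8868, r_3=2.5882, r_4=1.0000, r_5=4.6587 — all match ✓
No second candidate reproduces the full scan.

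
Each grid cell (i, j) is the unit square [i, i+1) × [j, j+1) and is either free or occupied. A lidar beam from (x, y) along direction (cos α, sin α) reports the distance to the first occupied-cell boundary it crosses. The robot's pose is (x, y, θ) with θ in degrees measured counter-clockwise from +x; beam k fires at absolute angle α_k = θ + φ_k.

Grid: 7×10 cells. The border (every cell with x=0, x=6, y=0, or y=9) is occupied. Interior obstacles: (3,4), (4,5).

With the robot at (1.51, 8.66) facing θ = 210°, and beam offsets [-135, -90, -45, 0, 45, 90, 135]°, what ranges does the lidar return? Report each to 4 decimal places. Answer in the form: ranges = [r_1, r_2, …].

ranges = [0.3520, 0.3926, 0.5280, 0.5889, 1.9705, 4.2262, 4.6484]

beam 1: φ=-135°, α=75°
  d=(0.2588,0.9659)  start (1,8)  tX=1.8932 tY=0.3520  stride 1/|dx|=3.8637 1/|dy|=1.0353
    cross y-line → (1,9), t=0.3520 (wall)
  → r_1 = 0.3520
beam 2: φ=-90°, α=120°
  d=(-0.5000,0.8660)  start (1,8)  tX=1.0200 tY=0.3926  stride 1/|dx|=2.0000 1/|dy|=1.1547
    cross y-line → (1,9), t=0.3926 (wall)
  → r_2 = 0.3926
beam 3: φ=-45°, α=165°
  d=(-0.9659,0.2588)  start (1,8)  tX=0.5280 tY=1.3137  stride 1/|dx|=1.0353 1/|dy|=3.8637
    cross x-line → (0,8), t=0.5280 (wall)
  → r_3 = 0.5280
beam 4: φ=0°, α=210°
  d=(-0.8660,-0.5000)  start (1,8)  tX=0.5889 tY=1.3200  stride 1/|dx|=1.1547 1/|dy|=2.0000
    cross x-line → (0,8), t=0.5889 (wall)
  → r_4 = 0.5889
beam 5: φ=45°, α=255°
  d=(-0.2588,-0.9659)  start (1,8)  tX=1.9705 tY=0.6833  stride 1/|dx|=3.8637 1/|dy|=1.0353
    cross y-line → (1,7), t=0.6833
    cross y-line → (1,6), t=1.7186
    cross x-line → (0,6), t=1.9705 (wall)
  → r_5 = 1.9705
beam 6: φ=90°, α=300°
  d=(0.5000,-0.8660)  start (1,8)  tX=0.9800 tY=0.7621  stride 1/|dx|=2.0000 1/|dy|=1.1547
    cross y-line → (1,7), t=0.7621
    cross x-line → (2,7), t=0.9800
    cross y-line → (2,6), t=1.9168
    cross x-line → (3,6), t=2.9800
    cross y-line → (3,5), t=3.0715
    cross y-line → (3,4), t=4.2262 (wall)
  → r_6 = 4.2262
beam 7: φ=135°, α=345°
  d=(0.9659,-0.2588)  start (1,8)  tX=0.5073 tY=2.5500  stride 1/|dx|=1.0353 1/|dy|=3.8637
    cross x-line → (2,8), t=0.5073
    cross x-line → (3,8), t=1.5426
    cross y-line → (3,7), t=2.5500
    cross x-line → (4,7), t=2.5778
    cross x-line → (5,7), t=3.6131
    cross x-line → (6,7), t=4.6484 (wall)
  → r_7 = 4.6484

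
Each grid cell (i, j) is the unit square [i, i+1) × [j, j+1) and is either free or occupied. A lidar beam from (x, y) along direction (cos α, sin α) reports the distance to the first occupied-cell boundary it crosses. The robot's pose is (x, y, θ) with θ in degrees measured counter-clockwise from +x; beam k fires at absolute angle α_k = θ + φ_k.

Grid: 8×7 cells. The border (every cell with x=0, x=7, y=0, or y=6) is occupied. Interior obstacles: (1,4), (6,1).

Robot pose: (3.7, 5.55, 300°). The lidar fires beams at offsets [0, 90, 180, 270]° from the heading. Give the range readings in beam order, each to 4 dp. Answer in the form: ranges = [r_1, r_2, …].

beam 1: φ=0°, α=300°
  cosα=0.5000 sinα=-0.8660 | (3,5) | tMaxX 0.6000 tMaxY 0.6351 | tΔX 2.0000 tΔY 1.1547
    t=0.6000 [x] (4,5)
    t=0.6351 [y] (4,4)
    t=1.7898 [y] (4,3)
    t=2.6000 [x] (5,3)
    t=2.9445 [y] (5,2)
    t=4.0992 [y] (5,1)
    t=4.6000 [x] (6,1) — stop
  → r_1 = 4.6000
beam 2: φ=90°, α=30°
  cosα=0.8660 sinα=0.5000 | (3,5) | tMaxX 0.3464 tMaxY 0.9000 | tΔX 1.1547 tΔY 2.0000
    t=0.3464 [x] (4,5)
    t=0.9000 [y] (4,6) — stop
  → r_2 = 0.9000
beam 3: φ=180°, α=120°
  cosα=-0.5000 sinα=0.8660 | (3,5) | tMaxX 1.4000 tMaxY 0.5196 | tΔX 2.0000 tΔY 1.1547
    t=0.5196 [y] (3,6) — stop
  → r_3 = 0.5196
beam 4: φ=270°, α=210°
  cosα=-0.8660 sinα=-0.5000 | (3,5) | tMaxX 0.8083 tMaxY 1.1000 | tΔX 1.1547 tΔY 2.0000
    t=0.8083 [x] (2,5)
    t=1.1000 [y] (2,4)
    t=1.9630 [x] (1,4) — stop
  → r_4 = 1.9630

ranges = [4.6000, 0.9000, 0.5196, 1.9630]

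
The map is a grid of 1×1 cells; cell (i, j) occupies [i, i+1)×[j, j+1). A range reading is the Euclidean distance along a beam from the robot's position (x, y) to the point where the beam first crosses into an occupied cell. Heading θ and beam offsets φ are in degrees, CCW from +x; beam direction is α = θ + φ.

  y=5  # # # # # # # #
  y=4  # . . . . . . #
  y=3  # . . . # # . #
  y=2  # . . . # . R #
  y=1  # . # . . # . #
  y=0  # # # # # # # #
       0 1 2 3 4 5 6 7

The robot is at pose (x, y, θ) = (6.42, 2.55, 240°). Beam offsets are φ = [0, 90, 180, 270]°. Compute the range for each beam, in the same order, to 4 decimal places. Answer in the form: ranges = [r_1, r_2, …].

beam 1: φ=0°, α=240°
  dir = (cos 240°, sin 240°) = (-0.5000, -0.8660); from cell (6,2)
  next x-line at t=0.8400, next y-line at t=0.6351; Δt_x=2.0000, Δt_y=1.1547
    y: enter (6,1) at t=0.6351
    x: enter (5,1) at t=0.8400 ← occupied
  → r_1 = 0.8400
beam 2: φ=90°, α=330°
  dir = (cos 330°, sin 330°) = (0.8660, -0.5000); from cell (6,2)
  next x-line at t=0.6697, next y-line at t=1.1000; Δt_x=1.1547, Δt_y=2.0000
    x: enter (7,2) at t=0.6697 ← occupied
  → r_2 = 0.6697
beam 3: φ=180°, α=60°
  dir = (cos 60°, sin 60°) = (0.5000, 0.8660); from cell (6,2)
  next x-line at t=1.1600, next y-line at t=0.5196; Δt_x=2.0000, Δt_y=1.1547
    y: enter (6,3) at t=0.5196
    x: enter (7,3) at t=1.1600 ← occupied
  → r_3 = 1.1600
beam 4: φ=270°, α=150°
  dir = (cos 150°, sin 150°) = (-0.8660, 0.5000); from cell (6,2)
  next x-line at t=0.4850, next y-line at t=0.9000; Δt_x=1.1547, Δt_y=2.0000
    x: enter (5,2) at t=0.4850
    y: enter (5,3) at t=0.9000 ← occupied
  → r_4 = 0.9000

ranges = [0.8400, 0.6697, 1.1600, 0.9000]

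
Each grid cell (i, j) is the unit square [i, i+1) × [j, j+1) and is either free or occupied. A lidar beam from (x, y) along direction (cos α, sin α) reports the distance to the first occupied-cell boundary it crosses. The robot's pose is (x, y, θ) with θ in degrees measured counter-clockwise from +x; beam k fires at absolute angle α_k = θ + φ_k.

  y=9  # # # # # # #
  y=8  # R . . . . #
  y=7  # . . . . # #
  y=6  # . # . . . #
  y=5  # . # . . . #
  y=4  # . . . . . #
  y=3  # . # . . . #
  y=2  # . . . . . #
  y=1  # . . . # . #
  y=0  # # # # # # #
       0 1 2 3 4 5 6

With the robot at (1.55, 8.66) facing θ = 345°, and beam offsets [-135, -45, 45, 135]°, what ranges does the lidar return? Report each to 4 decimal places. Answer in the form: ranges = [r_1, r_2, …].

ranges = [0.6351, 1.9168, 0.6800, 0.3926]

beam 1: φ=-135°, α=210°
  direction (-0.8660, -0.5000); cell (1,8); t to first gridline: x 0.6351, y 1.3200 (then +1.1547 / +2.0000)
    (0,8) via x @ 0.6351  # hit
  → r_1 = 0.6351
beam 2: φ=-45°, α=300°
  direction (0.5000, -0.8660); cell (1,8); t to first gridline: x 0.9000, y 0.7621 (then +2.0000 / +1.1547)
    (1,7) via y @ 0.7621
    (2,7) via x @ 0.9000
    (2,6) via y @ 1.9168  # hit
  → r_2 = 1.9168
beam 3: φ=45°, α=30°
  direction (0.8660, 0.5000); cell (1,8); t to first gridline: x 0.5196, y 0.6800 (then +1.1547 / +2.0000)
    (2,8) via x @ 0.5196
    (2,9) via y @ 0.6800  # hit
  → r_3 = 0.6800
beam 4: φ=135°, α=120°
  direction (-0.5000, 0.8660); cell (1,8); t to first gridline: x 1.1000, y 0.3926 (then +2.0000 / +1.1547)
    (1,9) via y @ 0.3926  # hit
  → r_4 = 0.3926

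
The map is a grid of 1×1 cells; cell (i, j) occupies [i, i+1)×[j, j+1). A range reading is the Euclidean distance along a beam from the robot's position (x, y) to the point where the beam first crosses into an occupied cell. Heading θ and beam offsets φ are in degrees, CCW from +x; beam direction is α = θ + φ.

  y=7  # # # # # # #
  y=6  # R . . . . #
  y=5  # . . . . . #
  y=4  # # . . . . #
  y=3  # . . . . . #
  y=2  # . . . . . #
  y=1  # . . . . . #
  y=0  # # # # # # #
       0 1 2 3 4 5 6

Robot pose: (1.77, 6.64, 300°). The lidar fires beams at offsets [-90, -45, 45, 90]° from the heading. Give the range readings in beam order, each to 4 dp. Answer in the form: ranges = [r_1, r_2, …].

beam 1: φ=-90°, α=210°
  dir = (cos 210°, sin 210°) = (-0.8660, -0.5000); from cell (1,6)
  next x-line at t=0.8891, next y-line at t=1.2800; Δt_x=1.1547, Δt_y=2.0000
    x: enter (0,6) at t=0.8891 ← occupied
  → r_1 = 0.8891
beam 2: φ=-45°, α=255°
  dir = (cos 255°, sin 255°) = (-0.2588, -0.9659); from cell (1,6)
  next x-line at t=2.9751, next y-line at t=0.6626; Δt_x=3.8637, Δt_y=1.0353
    y: enter (1,5) at t=0.6626
    y: enter (1,4) at t=1.6979 ← occupied
  → r_2 = 1.6979
beam 3: φ=45°, α=345°
  dir = (cos 345°, sin 345°) = (0.9659, -0.2588); from cell (1,6)
  next x-line at t=0.2381, next y-line at t=2.4728; Δt_x=1.0353, Δt_y=3.8637
    x: enter (2,6) at t=0.2381
    x: enter (3,6) at t=1.2734
    x: enter (4,6) at t=2.3087
    y: enter (4,5) at t=2.4728
    x: enter (5,5) at t=3.3439
    x: enter (6,5) at t=4.3792 ← occupied
  → r_3 = 4.3792
beam 4: φ=90°, α=30°
  dir = (cos 30°, sin 30°) = (0.8660, 0.5000); from cell (1,6)
  next x-line at t=0.2656, next y-line at t=0.7200; Δt_x=1.1547, Δt_y=2.0000
    x: enter (2,6) at t=0.2656
    y: enter (2,7) at t=0.7200 ← occupied
  → r_4 = 0.7200

ranges = [0.8891, 1.6979, 4.3792, 0.7200]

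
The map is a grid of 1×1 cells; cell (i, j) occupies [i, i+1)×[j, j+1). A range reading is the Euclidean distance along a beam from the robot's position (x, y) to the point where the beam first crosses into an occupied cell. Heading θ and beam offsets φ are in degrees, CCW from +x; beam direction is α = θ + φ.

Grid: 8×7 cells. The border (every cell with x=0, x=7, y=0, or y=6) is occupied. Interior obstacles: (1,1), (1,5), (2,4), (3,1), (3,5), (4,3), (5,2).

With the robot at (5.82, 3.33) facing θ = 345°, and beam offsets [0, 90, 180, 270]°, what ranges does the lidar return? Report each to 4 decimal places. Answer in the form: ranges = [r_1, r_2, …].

ranges = [1.2216, 2.7642, 0.8489, 0.3416]

beam 1: φ=0°, α=345°
  d=(0.9659,-0.2588)  start (5,3)  tX=0.1863 tY=1.2750  stride 1/|dx|=1.0353 1/|dy|=3.8637
    cross x-line → (6,3), t=0.1863
    cross x-line → (7,3), t=1.2216 (wall)
  → r_1 = 1.2216
beam 2: φ=90°, α=75°
  d=(0.2588,0.9659)  start (5,3)  tX=0.6955 tY=0.6936  stride 1/|dx|=3.8637 1/|dy|=1.0353
    cross y-line → (5,4), t=0.6936
    cross x-line → (6,4), t=0.6955
    cross y-line → (6,5), t=1.7289
    cross y-line → (6,6), t=2.7642 (wall)
  → r_2 = 2.7642
beam 3: φ=180°, α=165°
  d=(-0.9659,0.2588)  start (5,3)  tX=0.8489 tY=2.5887  stride 1/|dx|=1.0353 1/|dy|=3.8637
    cross x-line → (4,3), t=0.8489 (wall)
  → r_3 = 0.8489
beam 4: φ=270°, α=255°
  d=(-0.2588,-0.9659)  start (5,3)  tX=3.1682 tY=0.3416  stride 1/|dx|=3.8637 1/|dy|=1.0353
    cross y-line → (5,2), t=0.3416 (wall)
  → r_4 = 0.3416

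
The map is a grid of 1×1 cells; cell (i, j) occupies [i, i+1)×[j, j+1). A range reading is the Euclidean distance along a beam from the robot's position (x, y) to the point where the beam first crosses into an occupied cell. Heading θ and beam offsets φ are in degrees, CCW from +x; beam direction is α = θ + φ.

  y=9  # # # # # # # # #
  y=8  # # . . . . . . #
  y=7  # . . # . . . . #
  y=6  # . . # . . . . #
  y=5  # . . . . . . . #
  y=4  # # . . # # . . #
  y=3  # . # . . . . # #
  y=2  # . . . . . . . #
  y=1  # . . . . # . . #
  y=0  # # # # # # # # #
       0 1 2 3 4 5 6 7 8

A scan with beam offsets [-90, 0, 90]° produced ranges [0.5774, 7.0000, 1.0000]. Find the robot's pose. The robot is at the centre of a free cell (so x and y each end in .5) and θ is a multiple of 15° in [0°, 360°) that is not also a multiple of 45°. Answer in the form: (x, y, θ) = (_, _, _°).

The pose lattice has 47·16 = 752 candidates. Test each by forward raycasting.
  (5.5, 5.5, 15°): beam 1 = 0.5176 ≠ 0.5774 ✗
  (6.5, 5.5, 210°): beam 1 = 4.0415 ≠ 0.5774 ✗
  (1.5, 3.5, 105°): beam 1 = 0.5176 ≠ 0.5774 ✗
  …
  (4.5, 1.5, 120°): r_1=0.5774, r_2=7.0000, r_3=1.0000 — all match ✓
No second candidate reproduces the full scan.

(x, y, θ) = (4.5, 1.5, 120°)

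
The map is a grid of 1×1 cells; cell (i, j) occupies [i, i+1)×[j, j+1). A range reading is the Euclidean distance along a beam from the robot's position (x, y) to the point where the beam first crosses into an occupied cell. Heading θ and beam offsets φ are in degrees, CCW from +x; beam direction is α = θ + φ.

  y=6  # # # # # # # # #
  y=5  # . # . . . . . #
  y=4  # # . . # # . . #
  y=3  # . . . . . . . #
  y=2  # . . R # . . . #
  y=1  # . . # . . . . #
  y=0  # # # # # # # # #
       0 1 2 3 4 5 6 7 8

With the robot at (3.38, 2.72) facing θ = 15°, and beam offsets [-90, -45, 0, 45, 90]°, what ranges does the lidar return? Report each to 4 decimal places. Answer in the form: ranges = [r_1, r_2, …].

ranges = [0.7454, 0.7159, 0.6419, 1.4780, 2.3604]

beam 1: φ=-90°, α=285°
  cosα=0.2588 sinα=-0.9659 | (3,2) | tMaxX 2.3955 tMaxY 0.7454 | tΔX 3.8637 tΔY 1.0353
    t=0.7454 [y] (3,1) — stop
  → r_1 = 0.7454
beam 2: φ=-45°, α=330°
  cosα=0.8660 sinα=-0.5000 | (3,2) | tMaxX 0.7159 tMaxY 1.4400 | tΔX 1.1547 tΔY 2.0000
    t=0.7159 [x] (4,2) — stop
  → r_2 = 0.7159
beam 3: φ=0°, α=15°
  cosα=0.9659 sinα=0.2588 | (3,2) | tMaxX 0.6419 tMaxY 1.0818 | tΔX 1.0353 tΔY 3.8637
    t=0.6419 [x] (4,2) — stop
  → r_3 = 0.6419
beam 4: φ=45°, α=60°
  cosα=0.5000 sinα=0.8660 | (3,2) | tMaxX 1.2400 tMaxY 0.3233 | tΔX 2.0000 tΔY 1.1547
    t=0.3233 [y] (3,3)
    t=1.2400 [x] (4,3)
    t=1.4780 [y] (4,4) — stop
  → r_4 = 1.4780
beam 5: φ=90°, α=105°
  cosα=-0.2588 sinα=0.9659 | (3,2) | tMaxX 1.4682 tMaxY 0.2899 | tΔX 3.8637 tΔY 1.0353
    t=0.2899 [y] (3,3)
    t=1.3252 [y] (3,4)
    t=1.4682 [x] (2,4)
    t=2.3604 [y] (2,5) — stop
  → r_5 = 2.3604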